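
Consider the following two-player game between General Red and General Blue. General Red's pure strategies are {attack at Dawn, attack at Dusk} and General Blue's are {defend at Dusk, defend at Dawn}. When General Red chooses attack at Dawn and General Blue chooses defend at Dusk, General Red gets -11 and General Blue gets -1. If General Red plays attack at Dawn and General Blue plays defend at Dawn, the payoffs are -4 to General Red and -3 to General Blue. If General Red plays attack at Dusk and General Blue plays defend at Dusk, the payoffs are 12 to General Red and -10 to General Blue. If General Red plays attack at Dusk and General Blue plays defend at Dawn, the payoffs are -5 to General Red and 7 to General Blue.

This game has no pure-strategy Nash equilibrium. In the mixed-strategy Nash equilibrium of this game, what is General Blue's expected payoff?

-37/19

Set General Blue's expected payoff from defend at Dusk equal to that from defend at Dawn:
  General Blue's expected payoff from defend at Dusk: p·(-1) + (1−p)·(-10) = 9p - 10
  General Blue's expected payoff from defend at Dawn: p·(-3) + (1−p)·7 = -10p + 7
  9p - 10 = -10p + 7  ⇒  19p = 17  ⇒  p = 17/19.
At equilibrium General Blue is indifferent across columns, so General Blue's payoff equals the payoff from defend at Dusk: (17/19)·(-1) + (2/19)·(-10) = -37/19.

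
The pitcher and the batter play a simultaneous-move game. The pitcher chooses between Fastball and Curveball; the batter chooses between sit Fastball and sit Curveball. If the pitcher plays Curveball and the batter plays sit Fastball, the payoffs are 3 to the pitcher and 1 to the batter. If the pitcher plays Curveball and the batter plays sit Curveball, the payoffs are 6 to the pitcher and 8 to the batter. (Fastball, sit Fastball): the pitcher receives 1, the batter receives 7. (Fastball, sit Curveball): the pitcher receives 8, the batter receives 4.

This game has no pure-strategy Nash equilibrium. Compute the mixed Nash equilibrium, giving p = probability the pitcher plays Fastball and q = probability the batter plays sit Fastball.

The pitcher's mix must leave the batter indifferent between sit Fastball and sit Curveball.
  the batter's expected payoff from sit Fastball: p·7 + (1−p)·1 = 6p + 1
  the batter's expected payoff from sit Curveball: p·4 + (1−p)·8 = -4p + 8
  6p + 1 = -4p + 8  ⇒  10p = 7  ⇒  p = 7/10.
Set the pitcher's expected payoff from Fastball equal to that from Curveball:
  the pitcher's expected payoff from Fastball: q·1 + (1−q)·8 = -7q + 8
  the pitcher's expected payoff from Curveball: q·3 + (1−q)·6 = -3q + 6
  -7q + 8 = -3q + 6  ⇒  -4q = -2  ⇒  q = 1/2.

p = 7/10, q = 1/2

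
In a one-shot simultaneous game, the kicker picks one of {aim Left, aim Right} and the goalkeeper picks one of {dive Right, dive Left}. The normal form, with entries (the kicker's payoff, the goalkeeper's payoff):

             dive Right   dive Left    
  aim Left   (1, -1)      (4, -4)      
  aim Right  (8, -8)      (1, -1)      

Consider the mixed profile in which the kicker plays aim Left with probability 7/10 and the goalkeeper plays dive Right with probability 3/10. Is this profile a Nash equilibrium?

Check the goalkeeper's indifference given the kicker's mix p = 7/10:
  payoff from dive Right = -31/10; payoff from dive Left = -31/10 — equal.
Check the kicker's indifference given the goalkeeper's mix q = 3/10:
  payoff from aim Left = 31/10; payoff from aim Right = 31/10 — equal.
Both players are indifferent, so neither can profitably deviate.

Yes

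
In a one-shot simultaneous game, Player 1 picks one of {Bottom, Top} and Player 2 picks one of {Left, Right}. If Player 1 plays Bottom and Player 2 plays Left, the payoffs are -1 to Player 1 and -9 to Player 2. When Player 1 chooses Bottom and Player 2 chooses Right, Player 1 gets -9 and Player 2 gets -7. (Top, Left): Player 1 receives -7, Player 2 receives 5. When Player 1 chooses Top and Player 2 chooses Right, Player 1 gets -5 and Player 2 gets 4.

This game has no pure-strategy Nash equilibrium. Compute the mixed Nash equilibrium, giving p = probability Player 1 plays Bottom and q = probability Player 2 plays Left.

For Player 2 to be willing to mix, Player 2 must be indifferent between Left and Right, which pins down Player 1's mix.
  Player 2's payoff from Left: p·(-9) + (1−p)·5 = -14p + 5
  Player 2's payoff from Right: p·(-7) + (1−p)·4 = -11p + 4
  -14p + 5 = -11p + 4  ⇒  -3p = -1  ⇒  p = 1/3.
In a mixed equilibrium Player 1 is indifferent between Bottom and Top; this condition fixes q.
  Player 1's payoff from Bottom: q·(-1) + (1−q)·(-9) = 8q - 9
  Player 1's payoff from Top: q·(-7) + (1−q)·(-5) = -2q - 5
  8q - 9 = -2q - 5  ⇒  10q = 4  ⇒  q = 2/5.

p = 1/3, q = 2/5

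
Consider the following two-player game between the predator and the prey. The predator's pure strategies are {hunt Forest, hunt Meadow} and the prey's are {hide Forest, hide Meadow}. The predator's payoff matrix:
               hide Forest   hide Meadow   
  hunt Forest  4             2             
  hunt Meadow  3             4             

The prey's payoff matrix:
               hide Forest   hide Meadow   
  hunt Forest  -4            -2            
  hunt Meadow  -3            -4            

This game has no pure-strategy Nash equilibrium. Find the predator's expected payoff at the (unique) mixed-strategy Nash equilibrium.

In a mixed equilibrium the predator is indifferent between hunt Forest and hunt Meadow; this condition fixes q.
  the predator's payoff to hunt Forest: q·4 + (1−q)·2 = 2q + 2
  the predator's payoff to hunt Meadow: q·3 + (1−q)·4 = -q + 4
  2q + 2 = -q + 4  ⇒  3q = 2  ⇒  q = 2/3.
At equilibrium the predator is indifferent across rows, so the predator's payoff equals the payoff from hunt Forest: (2/3)·4 + (1/3)·2 = 10/3.

10/3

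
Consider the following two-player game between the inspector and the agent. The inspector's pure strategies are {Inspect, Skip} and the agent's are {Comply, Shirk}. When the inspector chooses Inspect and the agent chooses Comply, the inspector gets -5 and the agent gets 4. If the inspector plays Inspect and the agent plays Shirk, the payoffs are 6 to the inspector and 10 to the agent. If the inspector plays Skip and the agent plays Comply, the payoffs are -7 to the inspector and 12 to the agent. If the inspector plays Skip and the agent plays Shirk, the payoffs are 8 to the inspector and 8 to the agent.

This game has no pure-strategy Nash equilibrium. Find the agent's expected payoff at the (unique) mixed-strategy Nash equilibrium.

The agent's indifference between Comply and Shirk determines the inspector's mixing probability p:
  the agent's expected payoff from Comply: p·4 + (1−p)·12 = -8p + 12
  the agent's expected payoff from Shirk: p·10 + (1−p)·8 = 2p + 8
  -8p + 12 = 2p + 8  ⇒  -10p = -4  ⇒  p = 2/5.
At equilibrium the agent is indifferent across columns, so the agent's payoff equals the payoff from Comply: (2/5)·4 + (3/5)·12 = 44/5.

44/5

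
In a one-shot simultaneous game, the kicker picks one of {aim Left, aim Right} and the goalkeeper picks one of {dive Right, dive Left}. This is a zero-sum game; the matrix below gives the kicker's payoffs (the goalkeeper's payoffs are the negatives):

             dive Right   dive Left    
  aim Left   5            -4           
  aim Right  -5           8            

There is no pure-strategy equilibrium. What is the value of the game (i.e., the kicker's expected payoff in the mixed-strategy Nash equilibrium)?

v = 10/11

In a mixed equilibrium the kicker is indifferent between aim Left and aim Right; this condition fixes q.
  the kicker's payoff to aim Left: q·5 + (1−q)·(-4) = 9q - 4
  the kicker's payoff to aim Right: q·(-5) + (1−q)·8 = -13q + 8
  9q - 4 = -13q + 8  ⇒  22q = 12  ⇒  q = 6/11.
The value is the kicker's expected payoff against this mix (using aim Left): (6/11)·5 + (5/11)·(-4) = 10/11.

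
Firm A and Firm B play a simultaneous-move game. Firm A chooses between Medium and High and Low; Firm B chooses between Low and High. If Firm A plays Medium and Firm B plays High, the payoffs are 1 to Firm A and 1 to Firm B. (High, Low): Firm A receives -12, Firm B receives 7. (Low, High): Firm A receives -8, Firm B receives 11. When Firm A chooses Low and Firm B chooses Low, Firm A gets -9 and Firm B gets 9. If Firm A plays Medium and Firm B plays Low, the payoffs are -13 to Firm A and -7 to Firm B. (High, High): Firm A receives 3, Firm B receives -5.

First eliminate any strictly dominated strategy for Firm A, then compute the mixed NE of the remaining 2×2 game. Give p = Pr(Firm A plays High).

p = 1/7

Firm A's strategy Medium is strictly dominated by High: -12 > -13 and 3 > 1. Eliminate Medium.
For Firm B to be willing to mix, Firm B must be indifferent between Low and High, which pins down Firm A's mix.
  Firm B's payoff to Low: p·7 + (1−p)·9 = -2p + 9
  Firm B's payoff to High: p·(-5) + (1−p)·11 = -16p + 11
  -2p + 9 = -16p + 11  ⇒  14p = 2  ⇒  p = 1/7.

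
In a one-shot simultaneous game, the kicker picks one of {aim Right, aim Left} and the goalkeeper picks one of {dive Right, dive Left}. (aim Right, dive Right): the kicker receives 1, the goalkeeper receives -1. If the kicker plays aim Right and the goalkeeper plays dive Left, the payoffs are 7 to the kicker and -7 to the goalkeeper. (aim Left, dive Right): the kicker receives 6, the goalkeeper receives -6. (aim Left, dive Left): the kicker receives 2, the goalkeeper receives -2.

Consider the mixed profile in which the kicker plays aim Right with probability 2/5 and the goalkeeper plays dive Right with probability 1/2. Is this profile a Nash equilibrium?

Check the goalkeeper's indifference given the kicker's mix p = 2/5:
  payoff from dive Right = -4; payoff from dive Left = -4 — equal.
Check the kicker's indifference given the goalkeeper's mix q = 1/2:
  payoff from aim Right = 4; payoff from aim Left = 4 — equal.
Both players are indifferent, so neither can profitably deviate.

Yes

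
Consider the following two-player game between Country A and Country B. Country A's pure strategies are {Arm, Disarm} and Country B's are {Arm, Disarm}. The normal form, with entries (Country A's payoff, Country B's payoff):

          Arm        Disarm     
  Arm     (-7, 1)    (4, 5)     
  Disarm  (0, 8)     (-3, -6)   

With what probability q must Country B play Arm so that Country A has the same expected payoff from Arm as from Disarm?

For Country A to be willing to mix, Country A must be indifferent between Arm and Disarm, which pins down Country B's mix.
  Country A's expected payoff from Arm: q·(-7) + (1−q)·4 = -11q + 4
  Country A's expected payoff from Disarm: q·0 + (1−q)·(-3) = 3q - 3
  -11q + 4 = 3q - 3  ⇒  -14q = -7  ⇒  q = 1/2.

q = 1/2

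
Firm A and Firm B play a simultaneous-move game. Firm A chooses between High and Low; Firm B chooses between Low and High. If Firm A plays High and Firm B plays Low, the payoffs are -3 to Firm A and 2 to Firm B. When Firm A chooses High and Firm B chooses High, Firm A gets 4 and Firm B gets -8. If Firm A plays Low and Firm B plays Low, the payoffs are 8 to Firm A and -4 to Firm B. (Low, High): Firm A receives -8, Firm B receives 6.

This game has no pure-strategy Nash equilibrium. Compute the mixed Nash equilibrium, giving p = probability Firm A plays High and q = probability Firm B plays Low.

Firm B's indifference between Low and High determines Firm A's mixing probability p:
  Firm B's payoff from Low: p·2 + (1−p)·(-4) = 6p - 4
  Firm B's payoff from High: p·(-8) + (1−p)·6 = -14p + 6
  6p - 4 = -14p + 6  ⇒  20p = 10  ⇒  p = 1/2.
Set Firm A's expected payoff from High equal to that from Low:
  Firm A's payoff from High: q·(-3) + (1−q)·4 = -7q + 4
  Firm A's payoff from Low: q·8 + (1−q)·(-8) = 16q - 8
  -7q + 4 = 16q - 8  ⇒  -23q = -12  ⇒  q = 12/23.

p = 1/2, q = 12/23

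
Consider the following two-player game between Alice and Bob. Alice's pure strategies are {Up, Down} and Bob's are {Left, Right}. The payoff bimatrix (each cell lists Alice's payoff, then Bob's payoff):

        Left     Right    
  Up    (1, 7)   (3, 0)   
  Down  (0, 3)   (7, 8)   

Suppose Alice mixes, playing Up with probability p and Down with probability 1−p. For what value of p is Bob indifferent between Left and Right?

In a mixed equilibrium Bob is indifferent between Left and Right; this condition fixes p.
  Bob's payoff to Left: p·7 + (1−p)·3 = 4p + 3
  Bob's payoff to Right: p·0 + (1−p)·8 = -8p + 8
  4p + 3 = -8p + 8  ⇒  12p = 5  ⇒  p = 5/12.

p = 5/12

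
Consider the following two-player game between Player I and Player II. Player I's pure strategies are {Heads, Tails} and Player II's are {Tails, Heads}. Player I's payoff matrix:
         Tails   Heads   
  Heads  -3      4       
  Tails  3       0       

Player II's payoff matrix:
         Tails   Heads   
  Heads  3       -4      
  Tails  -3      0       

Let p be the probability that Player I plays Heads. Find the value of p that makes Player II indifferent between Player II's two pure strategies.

Player II's indifference between Tails and Heads determines Player I's mixing probability p:
  Player II's payoff to Tails: p·3 + (1−p)·(-3) = 6p - 3
  Player II's payoff to Heads: p·(-4) + (1−p)·0 = -4p
  6p - 3 = -4p  ⇒  10p = 3  ⇒  p = 3/10.

p = 3/10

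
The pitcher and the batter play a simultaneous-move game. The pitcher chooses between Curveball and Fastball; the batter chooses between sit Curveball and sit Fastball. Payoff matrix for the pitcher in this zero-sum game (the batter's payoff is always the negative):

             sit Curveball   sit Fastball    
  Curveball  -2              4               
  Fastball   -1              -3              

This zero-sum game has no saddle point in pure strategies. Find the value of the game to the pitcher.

v = -5/4

Set the pitcher's expected payoff from Curveball equal to that from Fastball:
  the pitcher's payoff to Curveball: q·(-2) + (1−q)·4 = -6q + 4
  the pitcher's payoff to Fastball: q·(-1) + (1−q)·(-3) = 2q - 3
  -6q + 4 = 2q - 3  ⇒  -8q = -7  ⇒  q = 7/8.
The value is the pitcher's expected payoff against this mix (using Curveball): (7/8)·(-2) + (1/8)·4 = -5/4.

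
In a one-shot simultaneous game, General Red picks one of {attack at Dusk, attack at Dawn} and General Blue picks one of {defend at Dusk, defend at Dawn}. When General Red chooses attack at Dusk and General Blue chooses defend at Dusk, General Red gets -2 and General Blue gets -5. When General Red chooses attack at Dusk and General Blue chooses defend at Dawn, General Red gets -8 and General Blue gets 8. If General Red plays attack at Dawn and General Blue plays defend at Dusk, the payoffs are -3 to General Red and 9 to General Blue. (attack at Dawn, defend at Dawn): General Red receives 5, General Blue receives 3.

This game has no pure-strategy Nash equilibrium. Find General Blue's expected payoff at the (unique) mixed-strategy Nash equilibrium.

87/19

Set General Blue's expected payoff from defend at Dusk equal to that from defend at Dawn:
  General Blue's payoff to defend at Dusk: p·(-5) + (1−p)·9 = -14p + 9
  General Blue's payoff to defend at Dawn: p·8 + (1−p)·3 = 5p + 3
  -14p + 9 = 5p + 3  ⇒  -19p = -6  ⇒  p = 6/19.
At equilibrium General Blue is indifferent across columns, so General Blue's payoff equals the payoff from defend at Dusk: (6/19)·(-5) + (13/19)·9 = 87/19.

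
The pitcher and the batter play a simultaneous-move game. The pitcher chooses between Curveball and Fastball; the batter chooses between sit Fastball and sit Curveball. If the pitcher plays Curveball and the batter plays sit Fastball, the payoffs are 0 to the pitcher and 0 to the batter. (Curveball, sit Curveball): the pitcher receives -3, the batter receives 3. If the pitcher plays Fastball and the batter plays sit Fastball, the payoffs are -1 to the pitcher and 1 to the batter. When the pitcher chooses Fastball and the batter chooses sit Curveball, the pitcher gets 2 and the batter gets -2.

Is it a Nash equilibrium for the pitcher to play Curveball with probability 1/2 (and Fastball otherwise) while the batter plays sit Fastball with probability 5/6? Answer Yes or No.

Check the batter's indifference given the pitcher's mix p = 1/2:
  payoff from sit Fastball = 1/2; payoff from sit Curveball = 1/2 — equal.
Check the pitcher's indifference given the batter's mix q = 5/6:
  payoff from Curveball = -1/2; payoff from Fastball = -1/2 — equal.
Both players are indifferent, so neither can profitably deviate.

Yes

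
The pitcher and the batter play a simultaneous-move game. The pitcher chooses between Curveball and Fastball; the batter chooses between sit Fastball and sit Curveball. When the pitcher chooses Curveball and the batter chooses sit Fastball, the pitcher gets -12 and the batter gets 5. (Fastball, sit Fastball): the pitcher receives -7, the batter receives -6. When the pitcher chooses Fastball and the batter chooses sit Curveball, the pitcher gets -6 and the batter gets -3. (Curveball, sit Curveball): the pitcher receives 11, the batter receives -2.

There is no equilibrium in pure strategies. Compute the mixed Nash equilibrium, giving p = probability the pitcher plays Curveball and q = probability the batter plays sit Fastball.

p = 3/10, q = 17/22

The pitcher's mix must leave the batter indifferent between sit Fastball and sit Curveball.
  the batter's payoff to sit Fastball: p·5 + (1−p)·(-6) = 11p - 6
  the batter's payoff to sit Curveball: p·(-2) + (1−p)·(-3) = p - 3
  11p - 6 = p - 3  ⇒  10p = 3  ⇒  p = 3/10.
The batter's mix must leave the pitcher indifferent between Curveball and Fastball.
  the pitcher's payoff to Curveball: q·(-12) + (1−q)·11 = -23q + 11
  the pitcher's payoff to Fastball: q·(-7) + (1−q)·(-6) = -q - 6
  -23q + 11 = -q - 6  ⇒  -22q = -17  ⇒  q = 17/22.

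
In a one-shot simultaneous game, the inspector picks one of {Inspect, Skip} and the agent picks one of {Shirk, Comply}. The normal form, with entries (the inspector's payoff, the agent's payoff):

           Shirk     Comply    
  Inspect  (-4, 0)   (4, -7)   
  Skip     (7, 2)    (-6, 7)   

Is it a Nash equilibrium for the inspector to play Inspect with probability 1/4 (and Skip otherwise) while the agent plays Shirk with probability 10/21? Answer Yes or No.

Given the inspector's mix p = 1/4, the agent's payoff from Shirk is 3/2 but from Comply is 7/2. The agent strictly prefers Comply, so the agent would not mix.
So the proposed profile is not a Nash equilibrium.

No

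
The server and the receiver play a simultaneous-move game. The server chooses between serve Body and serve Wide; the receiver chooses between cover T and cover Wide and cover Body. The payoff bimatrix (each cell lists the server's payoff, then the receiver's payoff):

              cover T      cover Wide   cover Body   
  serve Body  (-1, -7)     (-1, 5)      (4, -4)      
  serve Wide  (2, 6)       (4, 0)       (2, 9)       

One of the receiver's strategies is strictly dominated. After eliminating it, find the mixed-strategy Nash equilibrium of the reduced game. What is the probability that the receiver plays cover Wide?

The receiver's strategy cover T is strictly dominated by cover Body: -4 > -7 and 9 > 6. Eliminate cover T.
Set the server's expected payoff from serve Body equal to that from serve Wide:
  the server's payoff to serve Body: q·(-1) + (1−q)·4 = -5q + 4
  the server's payoff to serve Wide: q·4 + (1−q)·2 = 2q + 2
  -5q + 4 = 2q + 2  ⇒  -7q = -2  ⇒  q = 2/7.

q = 2/7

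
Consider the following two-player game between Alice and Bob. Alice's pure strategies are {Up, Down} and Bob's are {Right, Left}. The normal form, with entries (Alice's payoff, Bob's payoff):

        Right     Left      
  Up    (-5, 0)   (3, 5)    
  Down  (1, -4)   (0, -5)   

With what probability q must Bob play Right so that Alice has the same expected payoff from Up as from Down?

q = 1/3

Set Alice's expected payoff from Up equal to that from Down:
  Alice's payoff to Up: q·(-5) + (1−q)·3 = -8q + 3
  Alice's payoff to Down: q·1 + (1−q)·0 = q
  -8q + 3 = q  ⇒  -9q = -3  ⇒  q = 1/3.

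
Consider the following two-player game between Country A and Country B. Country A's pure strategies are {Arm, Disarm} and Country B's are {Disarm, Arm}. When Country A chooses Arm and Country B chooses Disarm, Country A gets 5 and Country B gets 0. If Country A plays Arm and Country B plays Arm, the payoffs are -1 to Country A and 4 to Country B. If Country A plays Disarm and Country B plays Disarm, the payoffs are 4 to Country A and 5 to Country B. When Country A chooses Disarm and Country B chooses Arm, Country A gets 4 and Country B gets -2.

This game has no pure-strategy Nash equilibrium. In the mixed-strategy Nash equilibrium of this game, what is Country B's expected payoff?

Set Country B's expected payoff from Disarm equal to that from Arm:
  Country B's expected payoff from Disarm: p·0 + (1−p)·5 = -5p + 5
  Country B's expected payoff from Arm: p·4 + (1−p)·(-2) = 6p - 2
  -5p + 5 = 6p - 2  ⇒  -11p = -7  ⇒  p = 7/11.
At equilibrium Country B is indifferent across columns, so Country B's payoff equals the payoff from Disarm: (7/11)·0 + (4/11)·5 = 20/11.

20/11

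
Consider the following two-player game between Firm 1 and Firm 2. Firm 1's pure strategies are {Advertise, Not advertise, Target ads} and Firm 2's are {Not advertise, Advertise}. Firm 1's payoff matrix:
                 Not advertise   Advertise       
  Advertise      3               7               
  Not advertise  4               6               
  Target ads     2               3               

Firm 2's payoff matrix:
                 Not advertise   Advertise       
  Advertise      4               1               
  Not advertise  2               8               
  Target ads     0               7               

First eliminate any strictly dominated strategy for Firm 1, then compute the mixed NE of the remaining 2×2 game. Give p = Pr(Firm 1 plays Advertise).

Firm 1's strategy Target ads is strictly dominated by Not advertise: 4 > 2 and 6 > 3. Eliminate Target ads.
In a mixed equilibrium Firm 2 is indifferent between Not advertise and Advertise; this condition fixes p.
  Firm 2's expected payoff from Not advertise: p·4 + (1−p)·2 = 2p + 2
  Firm 2's expected payoff from Advertise: p·1 + (1−p)·8 = -7p + 8
  2p + 2 = -7p + 8  ⇒  9p = 6  ⇒  p = 2/3.

p = 2/3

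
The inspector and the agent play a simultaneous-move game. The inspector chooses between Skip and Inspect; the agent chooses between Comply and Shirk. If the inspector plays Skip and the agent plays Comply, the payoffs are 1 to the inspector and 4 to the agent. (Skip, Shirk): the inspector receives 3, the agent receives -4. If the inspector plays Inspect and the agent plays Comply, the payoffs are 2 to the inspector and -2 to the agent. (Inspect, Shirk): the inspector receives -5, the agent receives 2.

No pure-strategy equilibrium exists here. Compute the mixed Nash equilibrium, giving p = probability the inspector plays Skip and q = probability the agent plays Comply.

Set the agent's expected payoff from Comply equal to that from Shirk:
  the agent's expected payoff from Comply: p·4 + (1−p)·(-2) = 6p - 2
  the agent's expected payoff from Shirk: p·(-4) + (1−p)·2 = -6p + 2
  6p - 2 = -6p + 2  ⇒  12p = 4  ⇒  p = 1/3.
For the inspector to be willing to mix, the inspector must be indifferent between Skip and Inspect, which pins down the agent's mix.
  the inspector's expected payoff from Skip: q·1 + (1−q)·3 = -2q + 3
  the inspector's expected payoff from Inspect: q·2 + (1−q)·(-5) = 7q - 5
  -2q + 3 = 7q - 5  ⇒  -9q = -8  ⇒  q = 8/9.

p = 1/3, q = 8/9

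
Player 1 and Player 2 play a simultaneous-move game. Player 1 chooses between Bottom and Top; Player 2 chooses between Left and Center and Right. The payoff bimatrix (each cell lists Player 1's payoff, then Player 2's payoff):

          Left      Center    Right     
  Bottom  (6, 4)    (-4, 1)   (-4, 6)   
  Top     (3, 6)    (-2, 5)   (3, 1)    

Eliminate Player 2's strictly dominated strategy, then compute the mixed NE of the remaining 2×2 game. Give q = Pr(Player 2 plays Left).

q = 7/10

Player 2's strategy Center is strictly dominated by Left: 4 > 1 and 6 > 5. Eliminate Center.
In a mixed equilibrium Player 1 is indifferent between Bottom and Top; this condition fixes q.
  Player 1's expected payoff from Bottom: q·6 + (1−q)·(-4) = 10q - 4
  Player 1's expected payoff from Top: q·3 + (1−q)·3 = 3
  10q - 4 = 3  ⇒  10q = 7  ⇒  q = 7/10.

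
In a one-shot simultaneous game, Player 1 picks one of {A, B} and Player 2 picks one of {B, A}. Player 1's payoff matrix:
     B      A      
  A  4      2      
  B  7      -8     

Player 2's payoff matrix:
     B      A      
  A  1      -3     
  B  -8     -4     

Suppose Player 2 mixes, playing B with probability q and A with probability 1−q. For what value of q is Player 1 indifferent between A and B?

q = 10/13

In a mixed equilibrium Player 1 is indifferent between A and B; this condition fixes q.
  Player 1's payoff to A: q·4 + (1−q)·2 = 2q + 2
  Player 1's payoff to B: q·7 + (1−q)·(-8) = 15q - 8
  2q + 2 = 15q - 8  ⇒  -13q = -10  ⇒  q = 10/13.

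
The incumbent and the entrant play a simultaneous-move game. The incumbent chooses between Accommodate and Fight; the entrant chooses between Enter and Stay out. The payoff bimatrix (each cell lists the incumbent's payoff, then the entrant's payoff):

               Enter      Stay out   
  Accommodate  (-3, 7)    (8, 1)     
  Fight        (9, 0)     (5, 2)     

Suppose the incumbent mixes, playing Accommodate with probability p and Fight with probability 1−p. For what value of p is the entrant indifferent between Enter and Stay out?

Set the entrant's expected payoff from Enter equal to that from Stay out:
  the entrant's payoff from Enter: p·7 + (1−p)·0 = 7p
  the entrant's payoff from Stay out: p·1 + (1−p)·2 = -p + 2
  7p = -p + 2  ⇒  8p = 2  ⇒  p = 1/4.

p = 1/4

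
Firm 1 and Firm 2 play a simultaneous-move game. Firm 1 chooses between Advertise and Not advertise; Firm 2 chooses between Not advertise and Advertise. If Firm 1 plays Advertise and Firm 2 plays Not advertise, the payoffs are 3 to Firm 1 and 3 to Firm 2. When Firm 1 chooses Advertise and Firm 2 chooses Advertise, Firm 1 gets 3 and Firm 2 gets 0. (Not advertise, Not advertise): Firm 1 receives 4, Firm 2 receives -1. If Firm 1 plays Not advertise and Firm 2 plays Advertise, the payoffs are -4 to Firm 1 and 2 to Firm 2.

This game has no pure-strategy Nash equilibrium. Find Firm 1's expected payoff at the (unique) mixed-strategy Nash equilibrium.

3

Firm 2's mix must leave Firm 1 indifferent between Advertise and Not advertise.
  Firm 1's expected payoff from Advertise: q·3 + (1−q)·3 = 3
  Firm 1's expected payoff from Not advertise: q·4 + (1−q)·(-4) = 8q - 4
  3 = 8q - 4  ⇒  -8q = -7  ⇒  q = 7/8.
At equilibrium Firm 1 is indifferent across rows, so Firm 1's payoff equals the payoff from Advertise: (7/8)·3 + (1/8)·3 = 3.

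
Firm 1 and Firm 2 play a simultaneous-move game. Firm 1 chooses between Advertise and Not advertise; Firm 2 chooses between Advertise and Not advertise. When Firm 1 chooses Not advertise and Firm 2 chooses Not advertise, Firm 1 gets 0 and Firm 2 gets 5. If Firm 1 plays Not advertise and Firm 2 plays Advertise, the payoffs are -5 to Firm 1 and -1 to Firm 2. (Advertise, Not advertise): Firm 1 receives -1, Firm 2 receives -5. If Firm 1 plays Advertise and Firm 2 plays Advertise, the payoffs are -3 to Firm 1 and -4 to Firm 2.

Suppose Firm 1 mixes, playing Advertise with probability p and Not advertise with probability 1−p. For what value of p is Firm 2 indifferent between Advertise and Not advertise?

p = 6/7

Set Firm 2's expected payoff from Advertise equal to that from Not advertise:
  Firm 2's payoff from Advertise: p·(-4) + (1−p)·(-1) = -3p - 1
  Firm 2's payoff from Not advertise: p·(-5) + (1−p)·5 = -10p + 5
  -3p - 1 = -10p + 5  ⇒  7p = 6  ⇒  p = 6/7.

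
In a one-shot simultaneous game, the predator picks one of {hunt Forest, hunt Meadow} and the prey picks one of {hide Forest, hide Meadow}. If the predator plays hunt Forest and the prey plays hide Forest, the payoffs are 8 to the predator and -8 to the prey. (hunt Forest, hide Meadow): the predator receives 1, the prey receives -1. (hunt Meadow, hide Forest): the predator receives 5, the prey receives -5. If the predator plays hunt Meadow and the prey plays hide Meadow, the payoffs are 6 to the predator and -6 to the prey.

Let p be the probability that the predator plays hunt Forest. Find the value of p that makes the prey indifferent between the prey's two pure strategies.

p = 1/8

The prey's indifference between hide Forest and hide Meadow determines the predator's mixing probability p:
  the prey's expected payoff from hide Forest: p·(-8) + (1−p)·(-5) = -3p - 5
  the prey's expected payoff from hide Meadow: p·(-1) + (1−p)·(-6) = 5p - 6
  -3p - 5 = 5p - 6  ⇒  -8p = -1  ⇒  p = 1/8.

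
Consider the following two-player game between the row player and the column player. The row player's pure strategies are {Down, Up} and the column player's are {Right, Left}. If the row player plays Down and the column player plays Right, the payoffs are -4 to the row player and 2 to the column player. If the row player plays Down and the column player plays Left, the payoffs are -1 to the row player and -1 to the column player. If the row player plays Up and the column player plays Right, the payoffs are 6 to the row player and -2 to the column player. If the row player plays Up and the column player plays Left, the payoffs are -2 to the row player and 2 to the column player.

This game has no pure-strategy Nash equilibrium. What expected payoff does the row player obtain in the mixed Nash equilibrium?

The row player's indifference between Down and Up determines the column player's mixing probability q:
  the row player's payoff from Down: q·(-4) + (1−q)·(-1) = -3q - 1
  the row player's payoff from Up: q·6 + (1−q)·(-2) = 8q - 2
  -3q - 1 = 8q - 2  ⇒  -11q = -1  ⇒  q = 1/11.
At equilibrium the row player is indifferent across rows, so the row player's payoff equals the payoff from Down: (1/11)·(-4) + (10/11)·(-1) = -14/11.

-14/11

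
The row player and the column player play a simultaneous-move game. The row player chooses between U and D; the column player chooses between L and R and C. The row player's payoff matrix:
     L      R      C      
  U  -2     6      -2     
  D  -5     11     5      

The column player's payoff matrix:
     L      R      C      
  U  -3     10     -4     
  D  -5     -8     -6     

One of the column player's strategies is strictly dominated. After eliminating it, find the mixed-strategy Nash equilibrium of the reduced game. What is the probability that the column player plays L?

q = 5/8

The column player's strategy C is strictly dominated by L: -3 > -4 and -5 > -6. Eliminate C.
The row player's indifference between U and D determines the column player's mixing probability q:
  the row player's payoff to U: q·(-2) + (1−q)·6 = -8q + 6
  the row player's payoff to D: q·(-5) + (1−q)·11 = -16q + 11
  -8q + 6 = -16q + 11  ⇒  8q = 5  ⇒  q = 5/8.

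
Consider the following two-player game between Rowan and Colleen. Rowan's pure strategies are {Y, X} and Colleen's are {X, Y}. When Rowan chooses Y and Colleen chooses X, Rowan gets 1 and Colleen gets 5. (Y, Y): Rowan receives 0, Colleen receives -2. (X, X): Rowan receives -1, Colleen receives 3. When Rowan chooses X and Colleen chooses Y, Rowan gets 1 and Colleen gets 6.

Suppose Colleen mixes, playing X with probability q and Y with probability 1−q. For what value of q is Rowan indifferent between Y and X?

Set Rowan's expected payoff from Y equal to that from X:
  Rowan's payoff from Y: q·1 + (1−q)·0 = q
  Rowan's payoff from X: q·(-1) + (1−q)·1 = -2q + 1
  q = -2q + 1  ⇒  3q = 1  ⇒  q = 1/3.

q = 1/3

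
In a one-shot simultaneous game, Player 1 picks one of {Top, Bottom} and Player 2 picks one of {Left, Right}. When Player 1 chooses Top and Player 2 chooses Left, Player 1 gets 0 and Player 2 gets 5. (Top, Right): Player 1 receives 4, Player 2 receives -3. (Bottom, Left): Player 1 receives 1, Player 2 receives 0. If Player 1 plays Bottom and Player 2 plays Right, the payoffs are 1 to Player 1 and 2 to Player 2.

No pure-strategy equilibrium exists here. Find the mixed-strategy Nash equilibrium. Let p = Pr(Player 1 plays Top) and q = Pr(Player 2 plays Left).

Player 1's mix must leave Player 2 indifferent between Left and Right.
  Player 2's payoff from Left: p·5 + (1−p)·0 = 5p
  Player 2's payoff from Right: p·(-3) + (1−p)·2 = -5p + 2
  5p = -5p + 2  ⇒  10p = 2  ⇒  p = 1/5.
Set Player 1's expected payoff from Top equal to that from Bottom:
  Player 1's expected payoff from Top: q·0 + (1−q)·4 = -4q + 4
  Player 1's expected payoff from Bottom: q·1 + (1−q)·1 = 1
  -4q + 4 = 1  ⇒  -4q = -3  ⇒  q = 3/4.

p = 1/5, q = 3/4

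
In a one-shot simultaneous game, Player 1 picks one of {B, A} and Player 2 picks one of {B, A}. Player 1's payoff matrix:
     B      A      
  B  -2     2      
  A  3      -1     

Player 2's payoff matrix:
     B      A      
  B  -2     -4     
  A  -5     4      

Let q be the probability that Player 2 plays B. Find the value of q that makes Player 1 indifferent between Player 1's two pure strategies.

q = 3/8

For Player 1 to be willing to mix, Player 1 must be indifferent between B and A, which pins down Player 2's mix.
  Player 1's payoff to B: q·(-2) + (1−q)·2 = -4q + 2
  Player 1's payoff to A: q·3 + (1−q)·(-1) = 4q - 1
  -4q + 2 = 4q - 1  ⇒  -8q = -3  ⇒  q = 3/8.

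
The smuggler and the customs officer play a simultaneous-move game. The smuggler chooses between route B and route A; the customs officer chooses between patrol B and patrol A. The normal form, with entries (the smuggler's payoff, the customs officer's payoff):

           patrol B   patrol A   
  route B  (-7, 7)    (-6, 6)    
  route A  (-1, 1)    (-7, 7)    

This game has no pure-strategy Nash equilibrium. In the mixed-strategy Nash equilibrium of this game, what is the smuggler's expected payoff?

-43/7

In a mixed equilibrium the smuggler is indifferent between route B and route A; this condition fixes q.
  the smuggler's payoff to route B: q·(-7) + (1−q)·(-6) = -q - 6
  the smuggler's payoff to route A: q·(-1) + (1−q)·(-7) = 6q - 7
  -q - 6 = 6q - 7  ⇒  -7q = -1  ⇒  q = 1/7.
At equilibrium the smuggler is indifferent across rows, so the smuggler's payoff equals the payoff from route B: (1/7)·(-7) + (6/7)·(-6) = -43/7.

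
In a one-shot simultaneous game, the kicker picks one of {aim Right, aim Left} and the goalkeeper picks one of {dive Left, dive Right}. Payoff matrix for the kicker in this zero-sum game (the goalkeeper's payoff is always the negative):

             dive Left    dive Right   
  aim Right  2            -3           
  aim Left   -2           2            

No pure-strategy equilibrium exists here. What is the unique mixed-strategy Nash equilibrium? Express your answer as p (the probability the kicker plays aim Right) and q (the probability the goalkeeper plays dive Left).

In a mixed equilibrium the goalkeeper is indifferent between dive Left and dive Right; this condition fixes p.
  the goalkeeper's payoff to dive Left: p·(-2) + (1−p)·2 = -4p + 2
  the goalkeeper's payoff to dive Right: p·3 + (1−p)·(-2) = 5p - 2
  -4p + 2 = 5p - 2  ⇒  -9p = -4  ⇒  p = 4/9.
In a mixed equilibrium the kicker is indifferent between aim Right and aim Left; this condition fixes q.
  the kicker's payoff to aim Right: q·2 + (1−q)·(-3) = 5q - 3
  the kicker's payoff to aim Left: q·(-2) + (1−q)·2 = -4q + 2
  5q - 3 = -4q + 2  ⇒  9q = 5  ⇒  q = 5/9.

p = 4/9, q = 5/9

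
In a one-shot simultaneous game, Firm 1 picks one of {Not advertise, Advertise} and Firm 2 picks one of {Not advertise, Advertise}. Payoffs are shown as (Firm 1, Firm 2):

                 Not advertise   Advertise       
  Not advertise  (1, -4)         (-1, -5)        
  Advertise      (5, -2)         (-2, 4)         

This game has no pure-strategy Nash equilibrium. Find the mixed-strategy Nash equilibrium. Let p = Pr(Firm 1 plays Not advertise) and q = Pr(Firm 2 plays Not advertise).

Firm 2's indifference between Not advertise and Advertise determines Firm 1's mixing probability p:
  Firm 2's payoff to Not advertise: p·(-4) + (1−p)·(-2) = -2p - 2
  Firm 2's payoff to Advertise: p·(-5) + (1−p)·4 = -9p + 4
  -2p - 2 = -9p + 4  ⇒  7p = 6  ⇒  p = 6/7.
In a mixed equilibrium Firm 1 is indifferent between Not advertise and Advertise; this condition fixes q.
  Firm 1's expected payoff from Not advertise: q·1 + (1−q)·(-1) = 2q - 1
  Firm 1's expected payoff from Advertise: q·5 + (1−q)·(-2) = 7q - 2
  2q - 1 = 7q - 2  ⇒  -5q = -1  ⇒  q = 1/5.

p = 6/7, q = 1/5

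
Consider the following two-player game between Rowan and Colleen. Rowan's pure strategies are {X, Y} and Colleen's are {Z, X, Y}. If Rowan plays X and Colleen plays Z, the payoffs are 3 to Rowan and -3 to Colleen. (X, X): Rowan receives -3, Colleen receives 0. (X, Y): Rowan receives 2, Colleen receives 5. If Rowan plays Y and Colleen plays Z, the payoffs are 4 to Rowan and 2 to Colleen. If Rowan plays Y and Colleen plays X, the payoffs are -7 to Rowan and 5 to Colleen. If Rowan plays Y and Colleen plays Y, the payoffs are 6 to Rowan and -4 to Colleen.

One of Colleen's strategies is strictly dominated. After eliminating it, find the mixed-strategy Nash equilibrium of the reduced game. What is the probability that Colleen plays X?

q = 1/2

Colleen's strategy Z is strictly dominated by X: 0 > -3 and 5 > 2. Eliminate Z.
In a mixed equilibrium Rowan is indifferent between X and Y; this condition fixes q.
  Rowan's payoff to X: q·(-3) + (1−q)·2 = -5q + 2
  Rowan's payoff to Y: q·(-7) + (1−q)·6 = -13q + 6
  -5q + 2 = -13q + 6  ⇒  8q = 4  ⇒  q = 1/2.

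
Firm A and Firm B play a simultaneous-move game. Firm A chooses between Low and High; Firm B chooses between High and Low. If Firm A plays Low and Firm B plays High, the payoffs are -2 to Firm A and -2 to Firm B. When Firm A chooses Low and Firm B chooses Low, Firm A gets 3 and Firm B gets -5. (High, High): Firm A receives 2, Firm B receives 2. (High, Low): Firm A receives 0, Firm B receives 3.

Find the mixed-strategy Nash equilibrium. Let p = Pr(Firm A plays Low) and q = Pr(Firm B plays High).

p = 1/4, q = 3/7

For Firm B to be willing to mix, Firm B must be indifferent between High and Low, which pins down Firm A's mix.
  Firm B's expected payoff from High: p·(-2) + (1−p)·2 = -4p + 2
  Firm B's expected payoff from Low: p·(-5) + (1−p)·3 = -8p + 3
  -4p + 2 = -8p + 3  ⇒  4p = 1  ⇒  p = 1/4.
In a mixed equilibrium Firm A is indifferent between Low and High; this condition fixes q.
  Firm A's payoff to Low: q·(-2) + (1−q)·3 = -5q + 3
  Firm A's payoff to High: q·2 + (1−q)·0 = 2q
  -5q + 3 = 2q  ⇒  -7q = -3  ⇒  q = 3/7.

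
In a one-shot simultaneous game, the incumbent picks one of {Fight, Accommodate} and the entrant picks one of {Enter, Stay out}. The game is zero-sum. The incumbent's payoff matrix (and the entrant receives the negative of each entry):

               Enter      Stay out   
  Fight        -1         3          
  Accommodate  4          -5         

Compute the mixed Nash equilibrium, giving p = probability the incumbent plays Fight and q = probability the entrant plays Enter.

p = 9/13, q = 8/13

For the entrant to be willing to mix, the entrant must be indifferent between Enter and Stay out, which pins down the incumbent's mix.
  the entrant's payoff from Enter: p·1 + (1−p)·(-4) = 5p - 4
  the entrant's payoff from Stay out: p·(-3) + (1−p)·5 = -8p + 5
  5p - 4 = -8p + 5  ⇒  13p = 9  ⇒  p = 9/13.
For the incumbent to be willing to mix, the incumbent must be indifferent between Fight and Accommodate, which pins down the entrant's mix.
  the incumbent's payoff to Fight: q·(-1) + (1−q)·3 = -4q + 3
  the incumbent's payoff to Accommodate: q·4 + (1−q)·(-5) = 9q - 5
  -4q + 3 = 9q - 5  ⇒  -13q = -8  ⇒  q = 8/13.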